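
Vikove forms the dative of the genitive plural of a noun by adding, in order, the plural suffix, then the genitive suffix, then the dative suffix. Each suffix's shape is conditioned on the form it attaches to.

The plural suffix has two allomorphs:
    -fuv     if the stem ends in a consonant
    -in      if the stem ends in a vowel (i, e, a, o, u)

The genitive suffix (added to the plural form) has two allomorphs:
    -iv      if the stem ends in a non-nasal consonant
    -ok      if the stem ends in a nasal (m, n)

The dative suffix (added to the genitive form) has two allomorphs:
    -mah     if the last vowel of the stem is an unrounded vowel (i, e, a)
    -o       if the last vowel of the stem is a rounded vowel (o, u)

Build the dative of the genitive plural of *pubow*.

pubowfuvivmah

*pubow*: final sound = /w/, a consonant → -fuv → *pubowfuv*.
Since the final consonant of the plural form *pubowfuv* is /v/ (non-nasal), it takes -iv, giving *pubowfuviv*.
The genitive form *pubowfuviv* — last vowel /i/ (an unrounded vowel) → -mah → *pubowfuvivmah*.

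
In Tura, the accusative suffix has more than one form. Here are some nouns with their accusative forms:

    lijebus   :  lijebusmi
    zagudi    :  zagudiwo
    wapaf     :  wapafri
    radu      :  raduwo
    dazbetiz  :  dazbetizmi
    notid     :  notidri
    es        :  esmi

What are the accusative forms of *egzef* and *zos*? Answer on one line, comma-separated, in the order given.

egzefri, zosmi

The pattern is sibilance of the final sound: -mi when the stem ends in a sibilant (*lijebus*, *dazbetiz*, *es*); -ri when the stem ends in a non-sibilant consonant (*wapaf*, *notid*); -wo when the stem ends in a vowel (*zagudi*, *radu*).
*egzef* — final sound /f/ (a non-sibilant consonant) → -ri → *egzefri*.
*zos* — final sound /s/ (a sibilant) → -mi → *zosmi*.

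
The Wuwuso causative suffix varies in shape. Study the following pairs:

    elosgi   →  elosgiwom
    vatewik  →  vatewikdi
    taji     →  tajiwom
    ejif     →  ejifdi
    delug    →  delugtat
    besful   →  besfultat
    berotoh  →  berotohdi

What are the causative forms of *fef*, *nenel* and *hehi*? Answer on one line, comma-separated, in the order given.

fefdi, neneltat, hehiwom

The alternation tracks the final sound of the stem — -di when the stem ends in a voiceless consonant (*vatewik*, *ejif*, *berotoh*); -tat when the stem ends in a voiced consonant (*delug*, *besful*); -wom when the stem ends in a vowel (*elosgi*, *taji*).
*fef*: final sound = /f/, a voiceless consonant → -di → *fefdi*.
Since the final sound of *nenel* is /l/ (a voiced consonant), it takes -tat, giving *neneltat*.
The final sound of *hehi* is /i/, which is a vowel, so the suffix is -wom, giving *hehiwom*.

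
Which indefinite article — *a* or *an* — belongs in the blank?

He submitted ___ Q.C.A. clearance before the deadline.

The indefinite article is chosen by the initial *sound* of the following word, not its spelling.
The initialism *Q.C.A.* is read letter by letter; the first letter, Q, is pronounced /kjuː/, which begins with a consonant sound.
So the article is *a*: He submitted a Q.C.A. clearance before the deadline.

a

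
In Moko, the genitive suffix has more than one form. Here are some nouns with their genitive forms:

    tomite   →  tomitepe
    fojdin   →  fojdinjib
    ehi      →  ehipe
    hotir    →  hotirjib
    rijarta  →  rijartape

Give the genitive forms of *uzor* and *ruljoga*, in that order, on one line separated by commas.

The alternation tracks the final sound of the stem — -jib when the stem ends in a consonant (*fojdin*, *hotir*); -pe when the stem ends in a vowel (*tomite*, *ehi*, *rijarta*).
*uzor* — final sound /r/ (a consonant) → -jib → *uzorjib*.
Since the final sound of *ruljoga* is /a/ (a vowel), it takes -pe, giving *ruljogape*.

uzorjib, ruljogape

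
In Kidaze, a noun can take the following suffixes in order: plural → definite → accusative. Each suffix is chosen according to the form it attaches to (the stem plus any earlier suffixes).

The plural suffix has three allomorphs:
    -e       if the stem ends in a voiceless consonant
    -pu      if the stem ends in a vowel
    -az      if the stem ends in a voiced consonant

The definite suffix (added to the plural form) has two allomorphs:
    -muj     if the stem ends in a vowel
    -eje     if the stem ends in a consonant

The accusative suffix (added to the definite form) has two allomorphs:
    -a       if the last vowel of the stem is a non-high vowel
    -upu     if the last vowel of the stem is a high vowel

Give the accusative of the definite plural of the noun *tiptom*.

tiptomazejea

*tiptom* — final sound /m/ (a voiced consonant) → -az → *tiptomaz*.
The plural form *tiptomaz*: final sound = /z/, a consonant → -eje → *tiptomazeje*.
The definite form *tiptomazeje*: last vowel = /e/, a non-high vowel → -a → *tiptomazejea*.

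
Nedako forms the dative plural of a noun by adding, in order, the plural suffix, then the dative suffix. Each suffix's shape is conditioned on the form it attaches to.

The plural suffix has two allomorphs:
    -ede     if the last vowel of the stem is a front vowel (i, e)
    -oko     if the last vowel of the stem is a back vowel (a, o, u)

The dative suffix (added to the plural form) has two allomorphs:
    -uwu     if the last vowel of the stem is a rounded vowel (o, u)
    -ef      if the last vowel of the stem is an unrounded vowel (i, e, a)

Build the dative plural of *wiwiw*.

wiwiwedeef

The last vowel of *wiwiw* is /i/, which is a front vowel, so the plural suffix is -ede, giving *wiwiwede*.
The plural form *wiwiwede* — last vowel /e/ (an unrounded vowel) → -ef → *wiwiwedeef*.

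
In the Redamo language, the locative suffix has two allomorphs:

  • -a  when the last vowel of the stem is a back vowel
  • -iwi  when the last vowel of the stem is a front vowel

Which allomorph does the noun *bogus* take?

*bogus*: last vowel = /u/, a back vowel → -a.

-a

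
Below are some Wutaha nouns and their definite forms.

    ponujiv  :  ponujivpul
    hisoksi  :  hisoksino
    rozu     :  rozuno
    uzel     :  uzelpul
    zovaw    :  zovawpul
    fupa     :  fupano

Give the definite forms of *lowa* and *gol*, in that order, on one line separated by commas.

lowano, golpul

The pattern is consonant vs. vowel: -pul when the stem ends in a consonant (*ponujiv*, *uzel*, *zovaw*); -no when the stem ends in a vowel (*hisoksi*, *rozu*, *fupa*).
The final sound of *lowa* is /a/, which is a vowel, so the suffix is -no, giving *lowano*.
*gol* — final sound /l/ (a consonant) → -pul → *golpul*.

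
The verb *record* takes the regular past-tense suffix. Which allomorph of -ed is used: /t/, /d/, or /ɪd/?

The stem *record* ends in /t/ or /d/.
The -ed suffix is realized as /ɪd/ after /t, d/; as /t/ after other voiceless consonants; and as /d/ after other voiced sounds.
So -ed on *record* is pronounced /ɪd/.

/ɪd/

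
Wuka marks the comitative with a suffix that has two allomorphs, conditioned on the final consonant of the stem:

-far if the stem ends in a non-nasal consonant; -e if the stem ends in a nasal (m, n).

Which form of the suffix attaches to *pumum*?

-e

*pumum*: final consonant = /m/, a nasal → -e.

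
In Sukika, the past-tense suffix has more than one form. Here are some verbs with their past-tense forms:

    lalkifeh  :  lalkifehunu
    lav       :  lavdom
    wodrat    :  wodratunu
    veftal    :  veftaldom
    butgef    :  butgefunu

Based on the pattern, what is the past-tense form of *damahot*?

damahotunu

The alternation tracks the final consonant of the stem — -unu when the stem ends in a voiceless consonant (*lalkifeh*, *wodrat*, *butgef*); -dom when the stem ends in a voiced consonant (*lav*, *veftal*).
*damahot*: final consonant = /t/, voiceless → -unu → *damahotunu*.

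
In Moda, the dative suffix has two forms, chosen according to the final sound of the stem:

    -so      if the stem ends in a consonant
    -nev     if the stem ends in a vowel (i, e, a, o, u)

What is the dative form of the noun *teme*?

*teme* — final sound /e/ (a vowel) → -nev → *temenev*.

temenev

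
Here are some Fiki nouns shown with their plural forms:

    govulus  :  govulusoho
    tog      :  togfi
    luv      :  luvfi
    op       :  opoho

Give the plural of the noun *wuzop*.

The suffix is conditioned by the final consonant: -oho when the stem ends in a voiceless consonant (*govulus*, *op*); -fi when the stem ends in a voiced consonant (*tog*, *luv*).
Since the final consonant of *wuzop* is /p/ (voiceless), it takes -oho, giving *wuzopoho*.

wuzopoho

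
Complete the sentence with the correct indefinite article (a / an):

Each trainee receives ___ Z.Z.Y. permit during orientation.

The indefinite article is chosen by the initial *sound* of the following word, not its spelling.
The initialism *Z.Z.Y.* is read letter by letter; the first letter, Z, is pronounced /ziː/, which begins with a consonant sound.
So the article is *a*: Each trainee receives a Z.Z.Y. permit during orientation.

a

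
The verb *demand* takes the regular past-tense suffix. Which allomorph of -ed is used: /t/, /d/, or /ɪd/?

The stem *demand* ends in /t/ or /d/.
The -ed suffix is realized as /ɪd/ after /t, d/; as /t/ after other voiceless consonants; and as /d/ after other voiced sounds.
So -ed on *demand* is pronounced /ɪd/.

/ɪd/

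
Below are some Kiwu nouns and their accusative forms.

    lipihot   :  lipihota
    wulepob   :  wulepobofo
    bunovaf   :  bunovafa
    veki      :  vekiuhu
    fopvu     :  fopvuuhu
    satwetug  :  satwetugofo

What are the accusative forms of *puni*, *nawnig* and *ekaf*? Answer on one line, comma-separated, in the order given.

Looking at the final sound of each stem: -a when the stem ends in a voiceless consonant (*lipihot*, *bunovaf*); -ofo when the stem ends in a voiced consonant (*wulepob*, *satwetug*); -uhu when the stem ends in a vowel (*veki*, *fopvu*).
The final sound of *puni* is /i/, which is a vowel, so the suffix is -uhu, giving *puniuhu*.
The final sound of *nawnig* is /g/, which is a voiced consonant, so the suffix is -ofo, giving *nawnigofo*.
*ekaf* — final sound /f/ (a voiceless consonant) → -a → *ekafa*.

puniuhu, nawnigofo, ekafa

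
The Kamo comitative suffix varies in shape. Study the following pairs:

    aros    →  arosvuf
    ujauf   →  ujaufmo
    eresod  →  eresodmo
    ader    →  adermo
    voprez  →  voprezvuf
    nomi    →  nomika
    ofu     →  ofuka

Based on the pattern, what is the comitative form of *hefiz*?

Looking at the final sound of each stem: -vuf when the stem ends in a sibilant (*aros*, *voprez*); -mo when the stem ends in a non-sibilant consonant (*ujauf*, *eresod*, *ader*); -ka when the stem ends in a vowel (*nomi*, *ofu*).
The final sound of *hefiz* is /z/, which is a sibilant, so the suffix is -vuf, giving *hefizvuf*.

hefizvuf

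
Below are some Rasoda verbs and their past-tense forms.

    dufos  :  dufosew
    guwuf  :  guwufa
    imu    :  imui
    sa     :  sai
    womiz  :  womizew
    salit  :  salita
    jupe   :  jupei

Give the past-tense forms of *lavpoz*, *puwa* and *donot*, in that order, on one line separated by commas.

Looking at the final sound of each stem: -ew when the stem ends in a sibilant (*dufos*, *womiz*); -a when the stem ends in a non-sibilant consonant (*guwuf*, *salit*); -i when the stem ends in a vowel (*imu*, *sa*, *jupe*).
Since the final sound of *lavpoz* is /z/ (a sibilant), it takes -ew, giving *lavpozew*.
*puwa* — final sound /a/ (a vowel) → -i → *puwai*.
*donot*: final sound = /t/, a non-sibilant consonant → -a → *donota*.

lavpozew, puwai, donota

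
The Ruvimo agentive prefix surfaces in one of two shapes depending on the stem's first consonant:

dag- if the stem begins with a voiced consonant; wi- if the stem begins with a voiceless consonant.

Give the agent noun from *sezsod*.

wisezsod

The first consonant of *sezsod* is /s/, which is voiceless, so the prefix is wi-, giving *wisezsod*.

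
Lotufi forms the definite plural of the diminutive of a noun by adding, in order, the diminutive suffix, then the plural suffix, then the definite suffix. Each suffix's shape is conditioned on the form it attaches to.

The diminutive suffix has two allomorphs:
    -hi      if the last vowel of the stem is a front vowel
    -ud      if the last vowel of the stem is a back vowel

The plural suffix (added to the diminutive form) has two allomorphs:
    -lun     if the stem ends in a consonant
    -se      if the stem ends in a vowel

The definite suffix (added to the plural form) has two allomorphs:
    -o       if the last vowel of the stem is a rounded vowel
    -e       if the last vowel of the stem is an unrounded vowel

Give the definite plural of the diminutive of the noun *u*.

Since the last vowel of *u* is /u/ (a back vowel), it takes -ud, giving *uud*.
Since the final sound of the diminutive form *uud* is /d/ (a consonant), it takes -lun, giving *uudlun*.
Since the last vowel of the plural form *uudlun* is /u/ (a rounded vowel), it takes -o, giving *uudluno*.

uudluno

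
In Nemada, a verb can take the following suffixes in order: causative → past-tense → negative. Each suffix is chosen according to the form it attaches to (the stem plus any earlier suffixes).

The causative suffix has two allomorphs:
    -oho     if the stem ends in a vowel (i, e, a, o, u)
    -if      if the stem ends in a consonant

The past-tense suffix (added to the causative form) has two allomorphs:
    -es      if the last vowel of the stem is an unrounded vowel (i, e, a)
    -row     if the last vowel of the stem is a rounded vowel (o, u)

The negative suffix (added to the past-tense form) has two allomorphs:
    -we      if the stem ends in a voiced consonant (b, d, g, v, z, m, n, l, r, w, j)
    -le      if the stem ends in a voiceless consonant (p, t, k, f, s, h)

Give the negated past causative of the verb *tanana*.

Since the final sound of *tanana* is /a/ (a vowel), it takes -oho, giving *tananaoho*.
Since the last vowel of the causative form *tananaoho* is /o/ (a rounded vowel), it takes -row, giving *tananaohorow*.
The past-tense form *tananaohorow*: final consonant = /w/, voiced → -we → *tananaohorowwe*.

tananaohorowwe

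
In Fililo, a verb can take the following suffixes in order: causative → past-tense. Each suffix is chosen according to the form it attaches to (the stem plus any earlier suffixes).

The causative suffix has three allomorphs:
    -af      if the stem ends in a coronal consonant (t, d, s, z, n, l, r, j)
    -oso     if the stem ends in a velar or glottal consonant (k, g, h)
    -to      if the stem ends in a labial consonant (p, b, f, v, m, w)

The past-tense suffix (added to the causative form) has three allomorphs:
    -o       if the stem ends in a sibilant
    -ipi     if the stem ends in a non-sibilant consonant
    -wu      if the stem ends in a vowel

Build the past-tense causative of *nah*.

*nah*: final consonant = /h/, velar/glottal → -oso → *nahoso*.
The final sound of the causative form *nahoso* is /o/, which is a vowel, so the past-tense suffix is -wu, giving *nahosowu*.

nahosowu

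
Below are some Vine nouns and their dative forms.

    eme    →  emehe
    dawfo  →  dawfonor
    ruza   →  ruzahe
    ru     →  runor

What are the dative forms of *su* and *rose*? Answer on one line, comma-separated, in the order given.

The suffix is conditioned by the last vowel: -nor when the last vowel of the stem is a rounded vowel (*dawfo*, *ru*); -he when the last vowel of the stem is an unrounded vowel (*eme*, *ruza*).
*su* — last vowel /u/ (a rounded vowel) → -nor → *sunor*.
The last vowel of *rose* is /e/, which is an unrounded vowel, so the suffix is -he, giving *rosehe*.

sunor, rosehe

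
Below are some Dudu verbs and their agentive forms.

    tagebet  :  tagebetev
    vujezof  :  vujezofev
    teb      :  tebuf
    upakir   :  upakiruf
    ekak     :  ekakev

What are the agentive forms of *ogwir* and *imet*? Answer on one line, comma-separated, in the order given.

Looking at the final consonant of each stem: -ev when the stem ends in a voiceless consonant (*tagebet*, *vujezof*, *ekak*); -uf when the stem ends in a voiced consonant (*teb*, *upakir*).
The final consonant of *ogwir* is /r/, which is voiced, so the suffix is -uf, giving *ogwiruf*.
*imet*: final consonant = /t/, voiceless → -ev → *imetev*.

ogwiruf, imetev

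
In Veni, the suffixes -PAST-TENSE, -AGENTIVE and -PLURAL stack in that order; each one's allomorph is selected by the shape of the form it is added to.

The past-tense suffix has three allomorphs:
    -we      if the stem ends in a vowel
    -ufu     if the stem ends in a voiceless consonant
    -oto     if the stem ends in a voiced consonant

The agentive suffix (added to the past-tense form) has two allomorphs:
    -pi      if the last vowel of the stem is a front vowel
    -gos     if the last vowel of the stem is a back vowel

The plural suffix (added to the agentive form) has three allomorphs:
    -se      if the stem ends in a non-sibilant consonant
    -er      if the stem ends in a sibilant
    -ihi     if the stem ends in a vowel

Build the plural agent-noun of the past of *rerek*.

*rerek*: final sound = /k/, a voiceless consonant → -ufu → *rerekufu*.
The past-tense form *rerekufu* — last vowel /u/ (a back vowel) → -gos → *rerekufugos*.
Since the final sound of the agentive form *rerekufugos* is /s/ (a sibilant), it takes -er, giving *rerekufugoser*.

rerekufugoser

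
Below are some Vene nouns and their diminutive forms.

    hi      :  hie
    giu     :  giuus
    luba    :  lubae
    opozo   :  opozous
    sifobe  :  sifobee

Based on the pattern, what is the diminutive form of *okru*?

okruus

The alternation tracks the last vowel of the stem — -us when the last vowel of the stem is a rounded vowel (*giu*, *opozo*); -e when the last vowel of the stem is an unrounded vowel (*hi*, *luba*, *sifobe*).
The last vowel of *okru* is /u/, which is a rounded vowel, so the suffix is -us, giving *okruus*.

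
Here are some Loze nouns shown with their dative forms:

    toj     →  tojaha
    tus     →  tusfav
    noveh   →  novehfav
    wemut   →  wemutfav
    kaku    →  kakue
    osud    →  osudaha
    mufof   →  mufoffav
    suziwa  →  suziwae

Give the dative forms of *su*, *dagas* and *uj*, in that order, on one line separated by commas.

sue, dagasfav, ujaha

The alternation tracks the final sound of the stem — -fav when the stem ends in a voiceless consonant (*tus*, *noveh*, *wemut*, *mufof*); -aha when the stem ends in a voiced consonant (*toj*, *osud*); -e when the stem ends in a vowel (*kaku*, *suziwa*).
The final sound of *su* is /u/, which is a vowel, so the suffix is -e, giving *sue*.
*dagas*: final sound = /s/, a voiceless consonant → -fav → *dagasfav*.
*uj* — final sound /j/ (a voiced consonant) → -aha → *ujaha*.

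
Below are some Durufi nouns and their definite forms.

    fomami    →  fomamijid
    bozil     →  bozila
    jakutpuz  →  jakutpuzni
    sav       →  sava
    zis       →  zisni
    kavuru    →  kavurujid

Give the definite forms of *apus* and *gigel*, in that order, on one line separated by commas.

The suffix is conditioned by the final sound: -ni when the stem ends in a sibilant (*jakutpuz*, *zis*); -a when the stem ends in a non-sibilant consonant (*bozil*, *sav*); -jid when the stem ends in a vowel (*fomami*, *kavuru*).
Since the final sound of *apus* is /s/ (a sibilant), it takes -ni, giving *apusni*.
*gigel* — final sound /l/ (a non-sibilant consonant) → -a → *gigela*.

apusni, gigela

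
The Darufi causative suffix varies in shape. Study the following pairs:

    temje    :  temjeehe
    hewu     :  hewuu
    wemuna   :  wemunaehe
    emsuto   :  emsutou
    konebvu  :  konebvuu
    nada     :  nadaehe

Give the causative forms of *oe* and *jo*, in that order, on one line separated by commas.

Looking at the last vowel of each stem: -u when the last vowel of the stem is a rounded vowel (*hewu*, *emsuto*, *konebvu*); -ehe when the last vowel of the stem is an unrounded vowel (*temje*, *wemuna*, *nada*).
*oe* — last vowel /e/ (an unrounded vowel) → -ehe → *oeehe*.
The last vowel of *jo* is /o/, which is a rounded vowel, so the suffix is -u, giving *jou*.

oeehe, jou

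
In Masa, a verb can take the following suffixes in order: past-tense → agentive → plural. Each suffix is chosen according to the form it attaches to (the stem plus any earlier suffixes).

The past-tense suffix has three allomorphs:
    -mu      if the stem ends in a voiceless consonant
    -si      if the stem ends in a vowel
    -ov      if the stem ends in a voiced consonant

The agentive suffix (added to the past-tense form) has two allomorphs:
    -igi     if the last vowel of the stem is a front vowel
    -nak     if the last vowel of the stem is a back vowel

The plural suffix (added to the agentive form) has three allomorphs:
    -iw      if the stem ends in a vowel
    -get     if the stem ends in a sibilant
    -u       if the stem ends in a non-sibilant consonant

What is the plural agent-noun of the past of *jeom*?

*jeom*: final sound = /m/, a voiced consonant → -ov → *jeomov*.
The last vowel of the past-tense form *jeomov* is /o/, which is a back vowel, so the agentive suffix is -nak, giving *jeomovnak*.
The agentive form *jeomovnak* — final sound /k/ (a non-sibilant consonant) → -u → *jeomovnaku*.

jeomovnaku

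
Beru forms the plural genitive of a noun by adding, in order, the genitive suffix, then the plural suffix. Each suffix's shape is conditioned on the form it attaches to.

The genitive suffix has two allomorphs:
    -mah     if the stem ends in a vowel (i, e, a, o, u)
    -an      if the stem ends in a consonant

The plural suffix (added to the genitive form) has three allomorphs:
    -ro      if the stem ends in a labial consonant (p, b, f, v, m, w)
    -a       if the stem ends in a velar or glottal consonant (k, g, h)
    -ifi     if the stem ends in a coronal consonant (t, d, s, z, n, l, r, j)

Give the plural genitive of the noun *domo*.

*domo*: final sound = /o/, a vowel → -mah → *domomah*.
The final consonant of the genitive form *domomah* is /h/, which is velar/glottal, so the plural suffix is -a, giving *domomaha*.

domomaha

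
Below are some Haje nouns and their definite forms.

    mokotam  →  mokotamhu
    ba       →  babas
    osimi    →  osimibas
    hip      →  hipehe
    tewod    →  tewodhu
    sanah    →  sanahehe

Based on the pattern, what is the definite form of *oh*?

ohehe

Looking at the final sound of each stem: -ehe when the stem ends in a voiceless consonant (*hip*, *sanah*); -hu when the stem ends in a voiced consonant (*mokotam*, *tewod*); -bas when the stem ends in a vowel (*ba*, *osimi*).
The final sound of *oh* is /h/, which is a voiceless consonant, so the suffix is -ehe, giving *ohehe*.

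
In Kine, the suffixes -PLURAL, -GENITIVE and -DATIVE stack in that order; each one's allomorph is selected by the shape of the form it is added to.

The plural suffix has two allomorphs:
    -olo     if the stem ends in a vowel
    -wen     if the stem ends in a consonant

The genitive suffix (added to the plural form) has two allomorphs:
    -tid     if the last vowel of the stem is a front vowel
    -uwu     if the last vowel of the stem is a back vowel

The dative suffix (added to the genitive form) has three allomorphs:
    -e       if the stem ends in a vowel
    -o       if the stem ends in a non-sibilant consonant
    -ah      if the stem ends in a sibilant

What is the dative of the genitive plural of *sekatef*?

*sekatef*: final sound = /f/, a consonant → -wen → *sekatefwen*.
Since the last vowel of the plural form *sekatefwen* is /e/ (a front vowel), it takes -tid, giving *sekatefwentid*.
The genitive form *sekatefwentid* — final sound /d/ (a non-sibilant consonant) → -o → *sekatefwentido*.

sekatefwentido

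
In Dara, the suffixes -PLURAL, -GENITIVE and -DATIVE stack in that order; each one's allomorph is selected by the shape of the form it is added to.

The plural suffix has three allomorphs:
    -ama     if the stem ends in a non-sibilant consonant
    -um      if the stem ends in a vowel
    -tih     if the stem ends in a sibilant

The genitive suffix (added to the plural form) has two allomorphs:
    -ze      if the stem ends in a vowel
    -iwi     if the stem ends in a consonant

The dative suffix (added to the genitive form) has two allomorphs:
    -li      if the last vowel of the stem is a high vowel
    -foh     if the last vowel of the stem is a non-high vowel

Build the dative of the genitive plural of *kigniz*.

*kigniz* — final sound /z/ (a sibilant) → -tih → *kigniztih*.
The plural form *kigniztih* — final sound /h/ (a consonant) → -iwi → *kigniztihiwi*.
The genitive form *kigniztihiwi* — last vowel /i/ (a high vowel) → -li → *kigniztihiwili*.

kigniztihiwili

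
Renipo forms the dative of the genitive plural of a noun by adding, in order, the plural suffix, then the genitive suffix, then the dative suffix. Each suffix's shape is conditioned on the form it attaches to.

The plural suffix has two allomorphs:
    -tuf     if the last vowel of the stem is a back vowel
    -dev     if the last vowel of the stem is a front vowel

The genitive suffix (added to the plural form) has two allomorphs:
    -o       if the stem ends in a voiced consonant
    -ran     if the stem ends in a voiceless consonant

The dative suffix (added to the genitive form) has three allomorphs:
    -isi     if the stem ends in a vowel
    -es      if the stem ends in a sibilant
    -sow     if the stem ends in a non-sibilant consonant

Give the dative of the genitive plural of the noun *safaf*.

safaftufransow

*safaf* — last vowel /a/ (a back vowel) → -tuf → *safaftuf*.
The plural form *safaftuf* — final consonant /f/ (voiceless) → -ran → *safaftufran*.
Since the final sound of the genitive form *safaftufran* is /n/ (a non-sibilant consonant), it takes -sow, giving *safaftufransow*.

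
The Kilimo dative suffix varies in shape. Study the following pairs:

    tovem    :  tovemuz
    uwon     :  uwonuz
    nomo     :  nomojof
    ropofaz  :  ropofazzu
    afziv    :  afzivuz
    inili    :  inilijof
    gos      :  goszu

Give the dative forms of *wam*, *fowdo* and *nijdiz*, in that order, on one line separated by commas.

wamuz, fowdojof, nijdizzu

Looking at the final sound of each stem: -zu when the stem ends in a sibilant (*ropofaz*, *gos*); -uz when the stem ends in a non-sibilant consonant (*tovem*, *uwon*, *afziv*); -jof when the stem ends in a vowel (*nomo*, *inili*).
*wam* — final sound /m/ (a non-sibilant consonant) → -uz → *wamuz*.
*fowdo*: final sound = /o/, a vowel → -jof → *fowdojof*.
Since the final sound of *nijdiz* is /z/ (a sibilant), it takes -zu, giving *nijdizzu*.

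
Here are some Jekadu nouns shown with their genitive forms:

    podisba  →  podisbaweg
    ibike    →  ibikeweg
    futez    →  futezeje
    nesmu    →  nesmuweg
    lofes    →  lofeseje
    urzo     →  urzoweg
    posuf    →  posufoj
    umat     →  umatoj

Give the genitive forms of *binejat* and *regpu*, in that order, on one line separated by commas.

binejatoj, regpuweg

Looking at the final sound of each stem: -eje when the stem ends in a sibilant (*futez*, *lofes*); -oj when the stem ends in a non-sibilant consonant (*posuf*, *umat*); -weg when the stem ends in a vowel (*podisba*, *ibike*, *nesmu*, *urzo*).
The final sound of *binejat* is /t/, which is a non-sibilant consonant, so the suffix is -oj, giving *binejatoj*.
The final sound of *regpu* is /u/, which is a vowel, so the suffix is -weg, giving *regpuweg*.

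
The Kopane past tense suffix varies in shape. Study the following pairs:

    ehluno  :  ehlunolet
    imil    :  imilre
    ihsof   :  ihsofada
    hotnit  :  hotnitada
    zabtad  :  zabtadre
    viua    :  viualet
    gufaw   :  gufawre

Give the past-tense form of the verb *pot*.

potada

The pattern is voicing of the final sound: -ada when the stem ends in a voiceless consonant (*ihsof*, *hotnit*); -re when the stem ends in a voiced consonant (*imil*, *zabtad*, *gufaw*); -let when the stem ends in a vowel (*ehluno*, *viua*).
*pot* — final sound /t/ (a voiceless consonant) → -ada → *potada*.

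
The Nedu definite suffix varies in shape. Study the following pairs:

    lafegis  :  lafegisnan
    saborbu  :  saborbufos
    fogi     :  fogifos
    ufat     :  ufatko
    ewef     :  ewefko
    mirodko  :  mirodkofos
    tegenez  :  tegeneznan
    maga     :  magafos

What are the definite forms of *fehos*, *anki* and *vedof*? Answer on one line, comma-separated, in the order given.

fehosnan, ankifos, vedofko

The pattern is sibilance of the final sound: -nan when the stem ends in a sibilant (*lafegis*, *tegenez*); -ko when the stem ends in a non-sibilant consonant (*ufat*, *ewef*); -fos when the stem ends in a vowel (*saborbu*, *fogi*, *mirodko*, *maga*).
The final sound of *fehos* is /s/, which is a sibilant, so the suffix is -nan, giving *fehosnan*.
*anki* — final sound /i/ (a vowel) → -fos → *ankifos*.
Since the final sound of *vedof* is /f/ (a non-sibilant consonant), it takes -ko, giving *vedofko*.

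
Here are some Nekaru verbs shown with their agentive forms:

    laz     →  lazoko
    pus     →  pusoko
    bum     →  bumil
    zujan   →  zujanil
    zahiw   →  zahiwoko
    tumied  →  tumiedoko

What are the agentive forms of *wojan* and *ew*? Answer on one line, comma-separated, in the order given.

Looking at the final consonant of each stem: -il when the stem ends in a nasal (*bum*, *zujan*); -oko when the stem ends in a non-nasal consonant (*laz*, *pus*, *zahiw*, *tumied*).
The final consonant of *wojan* is /n/, which is a nasal, so the suffix is -il, giving *wojanil*.
Since the final consonant of *ew* is /w/ (non-nasal), it takes -oko, giving *ewoko*.

wojanil, ewoko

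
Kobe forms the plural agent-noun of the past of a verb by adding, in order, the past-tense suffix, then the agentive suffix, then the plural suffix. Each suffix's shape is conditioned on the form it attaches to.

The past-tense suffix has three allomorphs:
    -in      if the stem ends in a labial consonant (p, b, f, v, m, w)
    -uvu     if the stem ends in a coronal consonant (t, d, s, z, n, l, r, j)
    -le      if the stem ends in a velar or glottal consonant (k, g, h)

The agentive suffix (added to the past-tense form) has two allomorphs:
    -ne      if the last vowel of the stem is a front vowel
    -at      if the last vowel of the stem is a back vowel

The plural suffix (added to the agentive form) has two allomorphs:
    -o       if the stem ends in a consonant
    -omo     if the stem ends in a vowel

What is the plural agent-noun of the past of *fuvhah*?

fuvhahleneomo

The final consonant of *fuvhah* is /h/, which is velar/glottal, so the past-tense suffix is -le, giving *fuvhahle*.
The past-tense form *fuvhahle* — last vowel /e/ (a front vowel) → -ne → *fuvhahlene*.
The final sound of the agentive form *fuvhahlene* is /e/, which is a vowel, so the plural suffix is -omo, giving *fuvhahleneomo*.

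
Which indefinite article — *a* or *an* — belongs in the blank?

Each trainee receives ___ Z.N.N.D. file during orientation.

a

The indefinite article is chosen by the initial *sound* of the following word, not its spelling.
The initialism *Z.N.N.D.* is read letter by letter; the first letter, Z, is pronounced /ziː/, which begins with a consonant sound.
So the article is *a*: Each trainee receives a Z.N.N.D. file during orientation.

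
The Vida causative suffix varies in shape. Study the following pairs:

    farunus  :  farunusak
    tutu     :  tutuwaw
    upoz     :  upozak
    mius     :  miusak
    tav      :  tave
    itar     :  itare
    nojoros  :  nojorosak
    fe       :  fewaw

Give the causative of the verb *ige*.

igewaw

Looking at the final sound of each stem: -ak when the stem ends in a sibilant (*farunus*, *upoz*, *mius*, *nojoros*); -e when the stem ends in a non-sibilant consonant (*tav*, *itar*); -waw when the stem ends in a vowel (*tutu*, *fe*).
The final sound of *ige* is /e/, which is a vowel, so the suffix is -waw, giving *igewaw*.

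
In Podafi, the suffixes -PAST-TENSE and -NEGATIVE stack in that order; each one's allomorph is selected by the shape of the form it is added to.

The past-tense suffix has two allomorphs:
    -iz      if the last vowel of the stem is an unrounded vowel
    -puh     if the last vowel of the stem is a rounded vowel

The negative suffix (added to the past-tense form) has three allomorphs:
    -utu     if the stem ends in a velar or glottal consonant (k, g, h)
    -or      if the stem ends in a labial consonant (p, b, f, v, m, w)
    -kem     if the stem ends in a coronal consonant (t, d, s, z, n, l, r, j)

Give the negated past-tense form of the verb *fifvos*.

Since the last vowel of *fifvos* is /o/ (a rounded vowel), it takes -puh, giving *fifvospuh*.
The past-tense form *fifvospuh* — final consonant /h/ (velar/glottal) → -utu → *fifvospuhutu*.

fifvospuhutu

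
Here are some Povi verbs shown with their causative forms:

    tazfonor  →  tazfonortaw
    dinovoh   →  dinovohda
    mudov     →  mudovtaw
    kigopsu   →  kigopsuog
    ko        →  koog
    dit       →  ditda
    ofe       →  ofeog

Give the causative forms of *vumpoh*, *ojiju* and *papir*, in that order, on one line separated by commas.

Looking at the final sound of each stem: -da when the stem ends in a voiceless consonant (*dinovoh*, *dit*); -taw when the stem ends in a voiced consonant (*tazfonor*, *mudov*); -og when the stem ends in a vowel (*kigopsu*, *ko*, *ofe*).
*vumpoh*: final sound = /h/, a voiceless consonant → -da → *vumpohda*.
*ojiju*: final sound = /u/, a vowel → -og → *ojijuog*.
Since the final sound of *papir* is /r/ (a voiced consonant), it takes -taw, giving *papirtaw*.

vumpohda, ojijuog, papirtaw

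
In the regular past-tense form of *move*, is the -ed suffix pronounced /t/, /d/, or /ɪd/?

/d/

The stem *move* ends in a voiced sound other than /d/.
The -ed suffix is realized as /ɪd/ after /t, d/; as /t/ after other voiceless consonants; and as /d/ after other voiced sounds.
So -ed on *move* is pronounced /d/.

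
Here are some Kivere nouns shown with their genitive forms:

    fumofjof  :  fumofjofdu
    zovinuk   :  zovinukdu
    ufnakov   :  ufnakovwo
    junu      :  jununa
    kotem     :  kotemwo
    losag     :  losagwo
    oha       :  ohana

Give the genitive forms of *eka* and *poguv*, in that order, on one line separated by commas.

ekana, poguvwo

The pattern is voicing of the final sound: -du when the stem ends in a voiceless consonant (*fumofjof*, *zovinuk*); -wo when the stem ends in a voiced consonant (*ufnakov*, *kotem*, *losag*); -na when the stem ends in a vowel (*junu*, *oha*).
*eka*: final sound = /a/, a vowel → -na → *ekana*.
The final sound of *poguv* is /v/, which is a voiced consonant, so the suffix is -wo, giving *poguvwo*.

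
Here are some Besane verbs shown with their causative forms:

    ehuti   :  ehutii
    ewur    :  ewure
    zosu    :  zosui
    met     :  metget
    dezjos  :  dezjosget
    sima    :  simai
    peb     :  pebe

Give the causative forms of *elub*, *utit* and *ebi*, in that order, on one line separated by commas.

elube, utitget, ebii

The alternation tracks the final sound of the stem — -get when the stem ends in a voiceless consonant (*met*, *dezjos*); -e when the stem ends in a voiced consonant (*ewur*, *peb*); -i when the stem ends in a vowel (*ehuti*, *zosu*, *sima*).
Since the final sound of *elub* is /b/ (a voiced consonant), it takes -e, giving *elube*.
*utit*: final sound = /t/, a voiceless consonant → -get → *utitget*.
Since the final sound of *ebi* is /i/ (a vowel), it takes -i, giving *ebii*.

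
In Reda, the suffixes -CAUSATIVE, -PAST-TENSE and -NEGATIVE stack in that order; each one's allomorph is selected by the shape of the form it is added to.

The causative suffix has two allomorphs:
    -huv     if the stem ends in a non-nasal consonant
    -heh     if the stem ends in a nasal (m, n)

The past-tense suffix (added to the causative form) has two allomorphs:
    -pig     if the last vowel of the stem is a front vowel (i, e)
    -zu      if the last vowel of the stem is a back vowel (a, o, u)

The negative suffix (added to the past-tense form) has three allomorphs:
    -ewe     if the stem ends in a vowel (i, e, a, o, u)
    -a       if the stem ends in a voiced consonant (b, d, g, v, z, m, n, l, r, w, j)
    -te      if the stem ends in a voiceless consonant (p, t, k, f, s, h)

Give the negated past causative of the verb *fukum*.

fukumhehpiga

*fukum*: final consonant = /m/, a nasal → -heh → *fukumheh*.
Since the last vowel of the causative form *fukumheh* is /e/ (a front vowel), it takes -pig, giving *fukumhehpig*.
The past-tense form *fukumhehpig* — final sound /g/ (a voiced consonant) → -a → *fukumhehpiga*.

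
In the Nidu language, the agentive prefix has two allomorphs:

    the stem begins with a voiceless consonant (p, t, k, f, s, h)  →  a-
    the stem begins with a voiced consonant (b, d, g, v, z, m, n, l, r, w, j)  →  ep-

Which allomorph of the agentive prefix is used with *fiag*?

a-

*fiag* — first consonant /f/ (voiceless) → a-.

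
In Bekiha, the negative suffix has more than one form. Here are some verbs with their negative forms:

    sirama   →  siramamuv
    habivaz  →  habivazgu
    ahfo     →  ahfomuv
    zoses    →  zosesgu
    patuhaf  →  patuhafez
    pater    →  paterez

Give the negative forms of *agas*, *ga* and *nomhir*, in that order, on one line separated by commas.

The pattern is sibilance of the final sound: -gu when the stem ends in a sibilant (*habivaz*, *zoses*); -ez when the stem ends in a non-sibilant consonant (*patuhaf*, *pater*); -muv when the stem ends in a vowel (*sirama*, *ahfo*).
*agas* — final sound /s/ (a sibilant) → -gu → *agasgu*.
*ga*: final sound = /a/, a vowel → -muv → *gamuv*.
*nomhir*: final sound = /r/, a non-sibilant consonant → -ez → *nomhirez*.

agasgu, gamuv, nomhirez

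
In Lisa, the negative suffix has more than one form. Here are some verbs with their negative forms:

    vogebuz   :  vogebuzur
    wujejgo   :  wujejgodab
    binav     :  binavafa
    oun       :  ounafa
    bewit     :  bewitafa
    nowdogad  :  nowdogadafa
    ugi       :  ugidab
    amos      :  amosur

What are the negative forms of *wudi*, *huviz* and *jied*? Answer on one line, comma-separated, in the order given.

wudidab, huvizur, jiedafa

The pattern is sibilance of the final sound: -ur when the stem ends in a sibilant (*vogebuz*, *amos*); -afa when the stem ends in a non-sibilant consonant (*binav*, *oun*, *bewit*, *nowdogad*); -dab when the stem ends in a vowel (*wujejgo*, *ugi*).
*wudi*: final sound = /i/, a vowel → -dab → *wudidab*.
Since the final sound of *huviz* is /z/ (a sibilant), it takes -ur, giving *huvizur*.
*jied* — final sound /d/ (a non-sibilant consonant) → -afa → *jiedafa*.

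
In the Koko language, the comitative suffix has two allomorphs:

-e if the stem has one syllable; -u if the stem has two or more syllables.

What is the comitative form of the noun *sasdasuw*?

*sasdasuw* has 3 syllables, so the suffix is -u, giving *sasdasuwu*.

sasdasuwu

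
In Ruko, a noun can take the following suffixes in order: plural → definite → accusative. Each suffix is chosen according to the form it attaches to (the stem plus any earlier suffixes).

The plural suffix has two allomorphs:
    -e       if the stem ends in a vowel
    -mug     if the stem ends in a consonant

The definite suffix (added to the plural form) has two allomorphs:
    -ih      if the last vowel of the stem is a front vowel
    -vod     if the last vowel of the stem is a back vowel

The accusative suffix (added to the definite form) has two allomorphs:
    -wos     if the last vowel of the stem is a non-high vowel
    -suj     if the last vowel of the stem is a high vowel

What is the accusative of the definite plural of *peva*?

pevaeihsuj

*peva*: final sound = /a/, a vowel → -e → *pevae*.
The plural form *pevae*: last vowel = /e/, a front vowel → -ih → *pevaeih*.
The last vowel of the definite form *pevaeih* is /i/, which is a high vowel, so the accusative suffix is -suj, giving *pevaeihsuj*.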